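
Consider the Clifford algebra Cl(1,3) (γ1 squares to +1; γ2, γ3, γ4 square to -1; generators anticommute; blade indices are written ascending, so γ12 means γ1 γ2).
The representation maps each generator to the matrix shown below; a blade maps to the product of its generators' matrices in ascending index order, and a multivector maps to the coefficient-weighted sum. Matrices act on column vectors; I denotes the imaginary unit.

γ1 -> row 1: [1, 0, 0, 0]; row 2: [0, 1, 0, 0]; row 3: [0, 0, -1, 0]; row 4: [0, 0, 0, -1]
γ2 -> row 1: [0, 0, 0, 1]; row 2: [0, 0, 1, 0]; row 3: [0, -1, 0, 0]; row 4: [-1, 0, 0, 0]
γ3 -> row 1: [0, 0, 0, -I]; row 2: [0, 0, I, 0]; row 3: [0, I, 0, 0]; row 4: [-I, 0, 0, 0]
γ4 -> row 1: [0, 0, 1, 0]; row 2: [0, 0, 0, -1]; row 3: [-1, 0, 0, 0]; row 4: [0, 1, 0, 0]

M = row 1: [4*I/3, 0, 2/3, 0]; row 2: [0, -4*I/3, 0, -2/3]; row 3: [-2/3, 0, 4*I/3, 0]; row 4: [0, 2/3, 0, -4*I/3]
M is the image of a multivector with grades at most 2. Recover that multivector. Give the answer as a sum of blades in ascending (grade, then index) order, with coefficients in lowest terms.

Method: the blade images are trace-orthogonal — tr(rho(e_A) rho(e_B)^-1) = 4 if A = B and 0 otherwise — and rho(e_A)^-1 = (e_A)^2 * rho(e_A) with (e_A)^2 = +1 or -1, so the coefficient of e_A in the preimage is (e_A)^2 * tr(M rho(e_A))/4.
Nonzero projections over blades of grade <= 2: γ4: (γ4)^2 = -1, tr(M rho(γ4)) = -8/3, coefficient 2/3; γ23: (γ23)^2 = -1, tr(M rho(γ23)) = 16/3, coefficient -4/3. Every other blade of grade <= 2 projects to 0.
Answer: 2/3*γ4 - 4/3*γ23


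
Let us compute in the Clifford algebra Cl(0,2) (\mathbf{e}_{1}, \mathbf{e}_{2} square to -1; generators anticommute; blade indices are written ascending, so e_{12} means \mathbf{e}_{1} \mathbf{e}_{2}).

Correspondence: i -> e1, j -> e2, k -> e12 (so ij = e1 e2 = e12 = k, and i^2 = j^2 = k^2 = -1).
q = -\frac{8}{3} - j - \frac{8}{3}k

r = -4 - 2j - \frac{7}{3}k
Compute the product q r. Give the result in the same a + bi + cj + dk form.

In blades: q = -\frac{8}{3} - e_{2} - \frac{8}{3} e_{12}, r = -4 - 2 e_{2} - \frac{7}{3} e_{12}.
Distribute q over r term by term (generator squares from the signature, products reordered to ascending indices): (-\frac{8}{3})*r = \frac{32}{3} + \frac{16}{3} e_{2} + \frac{56}{9} e_{12}; (-e_{2})*r = -2 + \frac{7}{3} e_{1} + 4 e_{2}; (-\frac{8}{3} e_{12})*r = -\frac{56}{9} - \frac{16}{3} e_{1} + \frac{32}{3} e_{12}.
Sum: \frac{22}{9} - 3 e_{1} + \frac{28}{3} e_{2} + \frac{152}{9} e_{12}; translating back through the correspondence:
Answer: \frac{22}{9} - 3i + \frac{28}{3}j + \frac{152}{9}k


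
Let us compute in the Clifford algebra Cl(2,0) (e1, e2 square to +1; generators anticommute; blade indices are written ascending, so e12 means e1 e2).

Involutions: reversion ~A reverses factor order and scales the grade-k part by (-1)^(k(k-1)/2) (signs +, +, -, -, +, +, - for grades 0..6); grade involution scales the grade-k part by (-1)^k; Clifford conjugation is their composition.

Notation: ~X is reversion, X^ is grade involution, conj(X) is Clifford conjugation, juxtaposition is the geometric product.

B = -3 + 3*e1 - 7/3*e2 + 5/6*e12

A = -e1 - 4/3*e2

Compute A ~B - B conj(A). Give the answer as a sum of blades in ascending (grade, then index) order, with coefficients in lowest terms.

first term: 1/9 + 17/9*e1 + 29/6*e2 + 19/3*e12
second term: -1/9 - 17/9*e1 - 29/6*e2 + 19/3*e12
Answer: 2/9 + 34/9*e1 + 29/3*e2


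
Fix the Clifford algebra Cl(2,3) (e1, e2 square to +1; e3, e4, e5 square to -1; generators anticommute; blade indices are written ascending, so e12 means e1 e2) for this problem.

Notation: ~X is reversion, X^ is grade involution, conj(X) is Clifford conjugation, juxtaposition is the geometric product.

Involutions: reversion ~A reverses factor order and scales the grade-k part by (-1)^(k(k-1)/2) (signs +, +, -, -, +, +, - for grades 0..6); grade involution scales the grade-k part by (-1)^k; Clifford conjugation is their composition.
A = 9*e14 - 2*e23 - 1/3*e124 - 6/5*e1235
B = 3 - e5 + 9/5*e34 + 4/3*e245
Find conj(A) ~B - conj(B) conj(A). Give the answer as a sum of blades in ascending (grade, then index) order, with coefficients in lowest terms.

first term: 81/5*e13 - 27*e14 + 4/9*e15 + 6*e23 + 18/5*e24 - 3/5*e123 - e124 + 12*e125 + 8/5*e134 + 9*e145 - 2*e235 + 8/3*e345 - 18/5*e1235 - 137/75*e1245
second term: -81/5*e13 - 27*e14 + 4/9*e15 + 6*e23 - 18/5*e24 - 9/5*e123 - e124 + 12*e125 - 8/5*e134 - 9*e145 + 2*e235 + 8/3*e345 - 18/5*e1235 + 187/75*e1245
Answer: 162/5*e13 + 36/5*e24 + 6/5*e123 + 16/5*e134 + 18*e145 - 4*e235 - 108/25*e1245


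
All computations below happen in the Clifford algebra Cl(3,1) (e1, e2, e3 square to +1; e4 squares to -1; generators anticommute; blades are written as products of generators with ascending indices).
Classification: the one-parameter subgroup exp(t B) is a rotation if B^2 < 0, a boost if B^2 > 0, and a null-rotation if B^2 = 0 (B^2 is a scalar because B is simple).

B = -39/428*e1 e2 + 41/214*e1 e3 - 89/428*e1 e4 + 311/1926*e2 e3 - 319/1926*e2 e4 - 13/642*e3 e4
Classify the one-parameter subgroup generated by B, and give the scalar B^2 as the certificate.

B^2 term by term: the squares give (-39/428)^2*(e1 e2)^2 + (41/214)^2*(e1 e3)^2 + (-89/428)^2*(e1 e4)^2 + (311/1926)^2*(e2 e3)^2 + (-319/1926)^2*(e2 e4)^2 + (-13/642)^2*(e3 e4)^2 = 1521/183184*(-1) + 1681/45796*(-1) + 7921/183184*(+1) + 96721/3709476*(-1) + 101761/3709476*(+1) + 169/412164*(+1) = 0 (each basis 2-blade squares to minus the product of its generators' squares); cross terms between blades sharing an index anticommute and cancel; the commuting (index-disjoint) pairs give grade-4 terms 2*c*c'*(blade product), which cancel blade by blade — e1 e2 e3 e4: 169/45796 + 13079/206082 - 27679/412164 = 0 — confirming B is simple. So B^2 = 0.
Answer: null-rotation, certificate B^2 = 0. Why this suffices: the scalar 0 survives any versor conjugation, so its sign alone determines the class however B is presented.


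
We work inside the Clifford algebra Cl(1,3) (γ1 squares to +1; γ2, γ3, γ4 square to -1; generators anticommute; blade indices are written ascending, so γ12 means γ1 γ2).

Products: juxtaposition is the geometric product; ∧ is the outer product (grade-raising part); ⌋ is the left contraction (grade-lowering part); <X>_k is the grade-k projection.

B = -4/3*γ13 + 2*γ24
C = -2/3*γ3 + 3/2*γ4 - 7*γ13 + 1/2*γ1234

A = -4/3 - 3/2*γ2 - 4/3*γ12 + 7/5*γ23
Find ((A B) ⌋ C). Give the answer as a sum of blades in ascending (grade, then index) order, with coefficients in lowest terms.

step 1: 3*γ4 + 28/15*γ12 + 16/9*γ13 + 8/3*γ14 - 16/9*γ23 - 8/3*γ24 + 14/5*γ34 - 2*γ123
step 2: -305/18 + γ4 - 7/5*γ12 - 4/3*γ13 + 8/9*γ14 + 4/3*γ23 - 8/9*γ24 + 14/15*γ34 + 3/2*γ123
Answer: -305/18 + γ4 - 7/5*γ12 - 4/3*γ13 + 8/9*γ14 + 4/3*γ23 - 8/9*γ24 + 14/15*γ34 + 3/2*γ123


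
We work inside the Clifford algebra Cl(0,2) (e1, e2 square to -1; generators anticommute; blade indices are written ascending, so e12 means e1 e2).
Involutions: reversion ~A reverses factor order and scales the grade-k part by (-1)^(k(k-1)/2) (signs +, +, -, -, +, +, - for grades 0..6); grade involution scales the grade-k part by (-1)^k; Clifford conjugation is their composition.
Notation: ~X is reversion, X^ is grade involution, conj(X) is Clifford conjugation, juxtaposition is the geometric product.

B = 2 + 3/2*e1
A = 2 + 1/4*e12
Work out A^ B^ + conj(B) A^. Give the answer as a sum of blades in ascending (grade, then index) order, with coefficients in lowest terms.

first term: 4 - 3*e1 - 3/8*e2 + 1/2*e12
second term: 4 - 3*e1 + 3/8*e2 + 1/2*e12
Answer: 8 - 6*e1 + e12


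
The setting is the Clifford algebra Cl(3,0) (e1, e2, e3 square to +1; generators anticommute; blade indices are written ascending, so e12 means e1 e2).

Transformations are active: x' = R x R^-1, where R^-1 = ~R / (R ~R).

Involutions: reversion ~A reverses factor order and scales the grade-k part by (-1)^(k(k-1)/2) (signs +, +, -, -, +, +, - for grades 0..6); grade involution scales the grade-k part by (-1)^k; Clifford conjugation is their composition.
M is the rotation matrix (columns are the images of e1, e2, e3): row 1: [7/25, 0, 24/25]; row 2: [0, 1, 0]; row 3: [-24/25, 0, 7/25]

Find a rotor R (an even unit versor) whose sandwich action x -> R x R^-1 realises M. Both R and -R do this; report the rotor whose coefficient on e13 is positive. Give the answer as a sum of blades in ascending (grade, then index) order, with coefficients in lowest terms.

Method: write R = a + b12*e12 + b13*e13 + b23*e23 with a^2 + b12^2 + b13^2 + b23^2 = 1 (so R^-1 = ~R). Expanding the columns R e_j ~R gives tr M = 4a^2 - 1 and, from the antisymmetric part, M21 - M12 = -4a*b12, M13 - M31 = 4a*b13, M32 - M23 = -4a*b23.
Here tr M = 39/25, so a^2 = (1 + tr M)/4 = 16/25 and a = ±4/5. Taking a = 4/5: M21 - M12 = 0, M13 - M31 = 48/25, M32 - M23 = 0, giving b12 = 0, b13 = 3/5, b23 = 0, i.e. R = 4/5 + 3/5*e13.
Its e13 coefficient is already positive.
Answer: 4/5 + 3/5*e13. Recall the cover is two-to-one: with M of trace 39/25, both preimages act alike, and the stated e13 sign chooses the sheet.


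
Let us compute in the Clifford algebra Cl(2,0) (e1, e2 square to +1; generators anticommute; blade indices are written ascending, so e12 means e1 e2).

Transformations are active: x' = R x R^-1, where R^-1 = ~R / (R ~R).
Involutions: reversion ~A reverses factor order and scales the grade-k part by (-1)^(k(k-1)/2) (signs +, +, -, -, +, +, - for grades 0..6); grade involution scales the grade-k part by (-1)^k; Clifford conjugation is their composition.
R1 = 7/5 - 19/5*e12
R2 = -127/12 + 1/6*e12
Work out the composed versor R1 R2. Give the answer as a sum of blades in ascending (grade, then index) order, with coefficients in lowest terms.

Distribute over the terms of R1 (each basis-blade product reordered to ascending indices, repeated generators contracted through their squares):
(7/5) R2 = -889/60 + 7/30*e12
(-19/5*e12) R2 = 19/30 + 2413/60*e12
Summing the partial products and collecting blades:
Answer: -851/60 + 809/20*e12


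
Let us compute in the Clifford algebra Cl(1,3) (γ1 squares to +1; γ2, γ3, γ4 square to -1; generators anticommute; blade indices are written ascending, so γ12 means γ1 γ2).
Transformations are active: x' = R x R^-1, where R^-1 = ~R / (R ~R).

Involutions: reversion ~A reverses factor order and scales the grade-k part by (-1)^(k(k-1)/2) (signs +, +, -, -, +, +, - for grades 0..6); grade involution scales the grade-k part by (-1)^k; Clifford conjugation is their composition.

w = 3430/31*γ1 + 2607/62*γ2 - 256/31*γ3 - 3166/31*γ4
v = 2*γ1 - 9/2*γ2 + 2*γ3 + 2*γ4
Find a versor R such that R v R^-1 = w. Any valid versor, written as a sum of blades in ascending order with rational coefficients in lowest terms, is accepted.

The midline construction: v and w both square to -97/4, so reflecting in their sum 3492/31*γ1 + 1164/31*γ2 - 194/31*γ3 - 3104/31*γ4 exchanges them.
Answer: 3492/31*γ1 + 1164/31*γ2 - 194/31*γ3 - 3104/31*γ4


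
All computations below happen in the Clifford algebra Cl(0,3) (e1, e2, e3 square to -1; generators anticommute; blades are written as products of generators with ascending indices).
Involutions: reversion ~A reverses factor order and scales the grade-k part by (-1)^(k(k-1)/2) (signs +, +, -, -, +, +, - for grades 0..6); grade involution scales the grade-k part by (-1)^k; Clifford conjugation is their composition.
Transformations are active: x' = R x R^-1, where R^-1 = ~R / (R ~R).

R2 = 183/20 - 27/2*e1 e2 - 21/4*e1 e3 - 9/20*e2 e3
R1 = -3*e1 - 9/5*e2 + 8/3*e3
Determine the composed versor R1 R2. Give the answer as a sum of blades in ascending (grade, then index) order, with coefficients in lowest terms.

Distribute over the terms of R1 (each basis-blade product reordered to ascending indices, repeated generators contracted through their squares):
(-3*e1) R2 = -549/20*e1 - 81/2*e2 - 63/4*e3 + 27/20*e1 e2 e3
(-9/5*e2) R2 = 243/10*e1 - 1647/100*e2 - 81/100*e3 - 189/20*e1 e2 e3
(8/3*e3) R2 = -14*e1 - 6/5*e2 + 122/5*e3 - 36*e1 e2 e3
Summing the partial products and collecting blades:
Answer: -343/20*e1 - 5817/100*e2 + 196/25*e3 - 441/10*e1 e2 e3


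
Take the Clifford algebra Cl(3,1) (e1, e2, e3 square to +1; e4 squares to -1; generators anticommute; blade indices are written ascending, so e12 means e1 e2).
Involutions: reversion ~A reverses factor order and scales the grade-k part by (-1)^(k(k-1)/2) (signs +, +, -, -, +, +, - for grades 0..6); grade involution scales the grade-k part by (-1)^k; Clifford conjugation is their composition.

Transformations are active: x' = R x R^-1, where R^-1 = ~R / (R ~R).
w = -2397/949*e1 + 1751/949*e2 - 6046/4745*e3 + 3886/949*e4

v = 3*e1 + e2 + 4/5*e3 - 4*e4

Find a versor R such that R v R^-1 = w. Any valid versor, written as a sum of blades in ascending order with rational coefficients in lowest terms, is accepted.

The midline construction: v and w both square to -134/25, so reflecting in their sum 450/949*e1 + 2700/949*e2 - 450/949*e3 + 90/949*e4 exchanges them.
Answer: 450/949*e1 + 2700/949*e2 - 450/949*e3 + 90/949*e4


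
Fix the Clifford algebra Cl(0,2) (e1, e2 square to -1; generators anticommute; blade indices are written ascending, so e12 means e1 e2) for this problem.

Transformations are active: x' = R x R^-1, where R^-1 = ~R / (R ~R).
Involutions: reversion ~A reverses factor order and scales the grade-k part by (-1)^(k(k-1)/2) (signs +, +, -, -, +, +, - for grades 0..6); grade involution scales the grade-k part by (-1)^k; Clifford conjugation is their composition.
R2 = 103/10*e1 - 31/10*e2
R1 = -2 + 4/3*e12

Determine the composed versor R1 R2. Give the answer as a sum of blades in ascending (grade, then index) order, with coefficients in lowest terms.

Distribute over the terms of R1 (each basis-blade product reordered to ascending indices, repeated generators contracted through their squares):
(-2) R2 = -103/5*e1 + 31/5*e2
(4/3*e12) R2 = 62/15*e1 + 206/15*e2
Summing the partial products and collecting blades:
Answer: -247/15*e1 + 299/15*e2


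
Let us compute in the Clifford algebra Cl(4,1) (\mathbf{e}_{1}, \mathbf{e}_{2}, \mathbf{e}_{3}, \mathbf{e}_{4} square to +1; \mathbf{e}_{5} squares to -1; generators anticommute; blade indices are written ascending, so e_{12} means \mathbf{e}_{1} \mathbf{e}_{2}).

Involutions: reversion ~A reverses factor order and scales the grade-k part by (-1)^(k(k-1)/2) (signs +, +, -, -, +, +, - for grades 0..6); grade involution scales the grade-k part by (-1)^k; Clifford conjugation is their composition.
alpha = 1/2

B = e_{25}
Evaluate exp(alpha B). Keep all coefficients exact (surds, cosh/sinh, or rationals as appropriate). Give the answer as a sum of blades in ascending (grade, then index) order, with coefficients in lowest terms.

B^2 = (1)^2*(e_{25})^2 = 1*(+1) = 1 (a basis 2-blade squares to minus the product of its generators' squares).
B^2 = 1 — the series telescopes hyperbolically here: l = 1, alpha*l = \frac{1}{2}, so exp(alpha B) = cosh(\frac{1}{2}) + (sinh(\frac{1}{2})/1)*B = \cosh{\left(\frac{1}{2} \right)} + (\sinh{\left(\frac{1}{2} \right)})*B.
Answer: \cosh{\left(\frac{1}{2} \right)} + \sinh{\left(\frac{1}{2} \right)} e_{25}


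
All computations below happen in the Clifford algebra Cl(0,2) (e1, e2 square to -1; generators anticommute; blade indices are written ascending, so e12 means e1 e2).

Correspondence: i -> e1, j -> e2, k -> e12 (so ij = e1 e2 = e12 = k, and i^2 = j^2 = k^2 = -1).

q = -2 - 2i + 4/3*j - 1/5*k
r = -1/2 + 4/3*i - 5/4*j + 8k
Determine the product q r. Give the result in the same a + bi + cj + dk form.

In blades: q = -2 - 2*e1 + 4/3*e2 - 1/5*e12, r = -1/2 + 4/3*e1 - 5/4*e2 + 8*e12.
Distribute q over r term by term (generator squares from the signature, products reordered to ascending indices): (-2)*r = 1 - 8/3*e1 + 5/2*e2 - 16*e12; (-2*e1)*r = 8/3 + e1 + 16*e2 + 5/2*e12; (4/3*e2)*r = 5/3 + 32/3*e1 - 2/3*e2 - 16/9*e12; (-1/5*e12)*r = 8/5 - 1/4*e1 - 4/15*e2 + 1/10*e12.
Sum: 104/15 + 35/4*e1 + 527/30*e2 - 683/45*e12; translating back through the correspondence:
Answer: 104/15 + 35/4*i + 527/30*j - 683/45*k


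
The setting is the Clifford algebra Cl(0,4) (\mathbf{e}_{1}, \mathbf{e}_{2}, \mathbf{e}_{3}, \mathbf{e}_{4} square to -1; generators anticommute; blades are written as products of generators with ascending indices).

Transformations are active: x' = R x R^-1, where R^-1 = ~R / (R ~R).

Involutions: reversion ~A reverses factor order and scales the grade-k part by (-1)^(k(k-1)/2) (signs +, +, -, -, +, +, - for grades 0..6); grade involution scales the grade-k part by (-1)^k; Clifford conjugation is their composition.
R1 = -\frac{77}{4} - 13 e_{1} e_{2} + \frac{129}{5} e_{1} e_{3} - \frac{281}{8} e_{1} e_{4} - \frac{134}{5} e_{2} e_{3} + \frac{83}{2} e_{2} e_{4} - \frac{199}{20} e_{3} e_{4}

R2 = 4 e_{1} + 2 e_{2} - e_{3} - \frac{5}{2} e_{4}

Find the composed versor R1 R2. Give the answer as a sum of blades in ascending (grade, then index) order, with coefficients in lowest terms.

Distribute over the terms of R2 (each basis-blade product reordered to ascending indices, repeated generators contracted through their squares):
R1 (4 e_{1}) = -77 e_{1} - 52 e_{2} + \frac{516}{5} e_{3} - \frac{281}{2} e_{4} - \frac{536}{5} e_{1} e_{2} e_{3} + 166 e_{1} e_{2} e_{4} - \frac{199}{5} e_{1} e_{3} e_{4}
R1 (2 e_{2}) = 26 e_{1} - \frac{77}{2} e_{2} - \frac{268}{5} e_{3} + 83 e_{4} - \frac{258}{5} e_{1} e_{2} e_{3} + \frac{281}{4} e_{1} e_{2} e_{4} - \frac{199}{10} e_{2} e_{3} e_{4}
R1 (-e_{3}) = \frac{129}{5} e_{1} - \frac{134}{5} e_{2} + \frac{77}{4} e_{3} + \frac{199}{20} e_{4} + 13 e_{1} e_{2} e_{3} - \frac{281}{8} e_{1} e_{3} e_{4} + \frac{83}{2} e_{2} e_{3} e_{4}
R1 (-\frac{5}{2} e_{4}) = -\frac{1405}{16} e_{1} + \frac{415}{4} e_{2} - \frac{199}{8} e_{3} + \frac{385}{8} e_{4} + \frac{65}{2} e_{1} e_{2} e_{4} - \frac{129}{2} e_{1} e_{3} e_{4} + 67 e_{2} e_{3} e_{4}
Summing the partial products and collecting blades:
Answer: -\frac{9041}{80} e_{1} - \frac{271}{20} e_{2} + \frac{1759}{40} e_{3} + \frac{23}{40} e_{4} - \frac{729}{5} e_{1} e_{2} e_{3} + \frac{1075}{4} e_{1} e_{2} e_{4} - \frac{5577}{40} e_{1} e_{3} e_{4} + \frac{443}{5} e_{2} e_{3} e_{4}


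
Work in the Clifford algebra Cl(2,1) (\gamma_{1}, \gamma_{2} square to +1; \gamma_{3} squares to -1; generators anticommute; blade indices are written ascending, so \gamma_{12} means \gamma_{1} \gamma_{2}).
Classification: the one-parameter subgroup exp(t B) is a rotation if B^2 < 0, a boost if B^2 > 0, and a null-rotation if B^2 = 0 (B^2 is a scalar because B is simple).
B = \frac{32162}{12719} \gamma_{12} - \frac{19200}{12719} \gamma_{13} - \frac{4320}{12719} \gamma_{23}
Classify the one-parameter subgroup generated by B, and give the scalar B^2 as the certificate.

B^2 term by term: the squares give (\frac{32162}{12719})^2*(\gamma_{12})^2 + (-\frac{19200}{12719})^2*(\gamma_{13})^2 + (-\frac{4320}{12719})^2*(\gamma_{23})^2 = \frac{1034394244}{161772961}*(-1) + \frac{368640000}{161772961}*(+1) + \frac{18662400}{161772961}*(+1) = -4 (each basis 2-blade squares to minus the product of its generators' squares); cross terms between blades sharing an index anticommute and cancel. So B^2 = -4.
Answer: rotation, certificate B^2 = -4. Certificate logic: -4 is a conjugation-invariant scalar, so its sign fixes rotation versus boost versus null-rotation outright.


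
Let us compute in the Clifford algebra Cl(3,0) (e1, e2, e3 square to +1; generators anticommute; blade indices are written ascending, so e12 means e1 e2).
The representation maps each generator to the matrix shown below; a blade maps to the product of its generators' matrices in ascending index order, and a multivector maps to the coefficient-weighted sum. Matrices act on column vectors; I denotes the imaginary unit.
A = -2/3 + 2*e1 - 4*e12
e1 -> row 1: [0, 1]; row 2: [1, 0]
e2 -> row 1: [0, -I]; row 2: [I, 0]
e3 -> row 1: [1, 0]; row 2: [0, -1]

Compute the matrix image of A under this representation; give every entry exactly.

Bivector images (products of the table entries): rho(e12) = rho(e1)rho(e2) = row 1: [I, 0]; row 2: [0, -I].
M = (-2/3)*1 + (2)*rho(e1) + (-4)*rho(e12), summed entrywise (1 is the identity matrix):
Answer: row 1: [-2/3 - 4*I, 2]; row 2: [2, -2/3 + 4*I]


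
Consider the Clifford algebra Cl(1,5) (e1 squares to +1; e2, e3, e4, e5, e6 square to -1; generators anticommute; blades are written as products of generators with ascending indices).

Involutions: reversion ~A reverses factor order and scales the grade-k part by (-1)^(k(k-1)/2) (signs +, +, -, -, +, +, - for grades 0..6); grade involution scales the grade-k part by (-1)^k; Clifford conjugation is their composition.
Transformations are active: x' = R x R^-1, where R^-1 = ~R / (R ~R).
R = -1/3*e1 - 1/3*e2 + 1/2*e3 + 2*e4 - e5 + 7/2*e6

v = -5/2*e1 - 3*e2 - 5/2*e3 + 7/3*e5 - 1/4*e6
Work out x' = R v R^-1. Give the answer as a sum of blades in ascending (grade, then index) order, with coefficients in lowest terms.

~R = -1/3*e1 - 1/3*e2 + 1/2*e3 + 2*e4 - e5 + 7/2*e6, and R ~R = -35/2, so R^-1 = ~R / (-35/2).
R v = 103/24 + 1/6*e1 e2 + 25/12*e1 e3 + 5*e1 e4 - 59/18*e1 e5 + 53/6*e1 e6 + 7/3*e2 e3 + 6*e2 e4 - 34/9*e2 e5 + 127/12*e2 e6 + 5*e3 e4 - 4/3*e3 e5 + 69/8*e3 e6 + 14/3*e4 e5 - 1/2*e4 e6 - 95/12*e5 e6
Answer: 839/315*e1 + 1993/630*e2 + 947/420*e3 - 103/105*e4 - 129/70*e5 - 22/15*e6


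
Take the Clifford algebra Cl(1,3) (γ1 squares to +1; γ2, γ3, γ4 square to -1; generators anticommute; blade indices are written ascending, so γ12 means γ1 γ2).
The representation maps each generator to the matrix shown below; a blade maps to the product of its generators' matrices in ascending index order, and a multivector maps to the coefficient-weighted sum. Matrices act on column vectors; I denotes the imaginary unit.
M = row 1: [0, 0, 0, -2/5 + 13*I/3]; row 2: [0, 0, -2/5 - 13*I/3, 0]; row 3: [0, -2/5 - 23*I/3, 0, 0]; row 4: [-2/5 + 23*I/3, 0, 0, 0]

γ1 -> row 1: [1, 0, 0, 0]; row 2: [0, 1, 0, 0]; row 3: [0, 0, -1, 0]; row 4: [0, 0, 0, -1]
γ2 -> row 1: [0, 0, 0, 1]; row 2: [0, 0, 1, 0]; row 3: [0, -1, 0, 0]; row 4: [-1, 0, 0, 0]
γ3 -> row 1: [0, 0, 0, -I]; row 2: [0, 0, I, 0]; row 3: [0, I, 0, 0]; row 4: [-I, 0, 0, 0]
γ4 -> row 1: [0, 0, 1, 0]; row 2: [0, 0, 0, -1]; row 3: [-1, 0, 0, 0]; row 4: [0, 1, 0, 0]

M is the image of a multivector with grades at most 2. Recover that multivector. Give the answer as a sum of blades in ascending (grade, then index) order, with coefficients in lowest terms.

Method: the blade images are trace-orthogonal — tr(rho(e_A) rho(e_B)^-1) = 4 if A = B and 0 otherwise — and rho(e_A)^-1 = (e_A)^2 * rho(e_A) with (e_A)^2 = +1 or -1, so the coefficient of e_A in the preimage is (e_A)^2 * tr(M rho(e_A))/4.
Nonzero projections over blades of grade <= 2: γ3: (γ3)^2 = -1, tr(M rho(γ3)) = 24, coefficient -6; γ12: (γ12)^2 = +1, tr(M rho(γ12)) = -8/5, coefficient -2/5; γ13: (γ13)^2 = +1, tr(M rho(γ13)) = 20/3, coefficient 5/3. Every other blade of grade <= 2 projects to 0.
Answer: -6*γ3 - 2/5*γ12 + 5/3*γ13


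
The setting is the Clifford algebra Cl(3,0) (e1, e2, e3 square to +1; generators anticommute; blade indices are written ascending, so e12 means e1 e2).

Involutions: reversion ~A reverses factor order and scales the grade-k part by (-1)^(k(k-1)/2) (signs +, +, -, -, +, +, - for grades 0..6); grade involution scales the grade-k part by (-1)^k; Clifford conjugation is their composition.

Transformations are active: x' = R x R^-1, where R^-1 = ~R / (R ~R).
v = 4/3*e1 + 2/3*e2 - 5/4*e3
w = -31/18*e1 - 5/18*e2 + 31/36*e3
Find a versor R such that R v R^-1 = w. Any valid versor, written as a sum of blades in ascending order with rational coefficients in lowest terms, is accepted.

Sketch: the shared square 545/144 makes R = v + w = -7/18*e1 + 7/18*e2 - 7/18*e3 the natural versor; its sandwich fixes that direction, negates (v - w)/2, and sends v to w.
Answer: -7/18*e1 + 7/18*e2 - 7/18*e3


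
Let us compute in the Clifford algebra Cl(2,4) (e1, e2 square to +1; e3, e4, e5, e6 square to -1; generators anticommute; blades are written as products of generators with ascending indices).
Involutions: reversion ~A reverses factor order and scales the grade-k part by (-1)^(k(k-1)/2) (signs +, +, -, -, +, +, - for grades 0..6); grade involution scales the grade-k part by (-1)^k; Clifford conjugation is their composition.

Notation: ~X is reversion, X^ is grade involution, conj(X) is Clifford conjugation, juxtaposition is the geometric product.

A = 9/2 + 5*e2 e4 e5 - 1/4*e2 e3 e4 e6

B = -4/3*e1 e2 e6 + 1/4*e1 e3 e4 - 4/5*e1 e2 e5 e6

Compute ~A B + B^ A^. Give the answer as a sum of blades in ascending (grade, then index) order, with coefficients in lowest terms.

first term: -95/16*e1 e2 e6 + 35/24*e1 e3 e4 + 4*e1 e4 e6 + 5/4*e1 e2 e3 e5 - 18/5*e1 e2 e5 e6 - 1/5*e1 e3 e4 e5 - 20/3*e1 e4 e5 e6
second term: 95/16*e1 e2 e6 - 35/24*e1 e3 e4 + 4*e1 e4 e6 - 5/4*e1 e2 e3 e5 - 18/5*e1 e2 e5 e6 - 1/5*e1 e3 e4 e5 + 20/3*e1 e4 e5 e6
Answer: 8*e1 e4 e6 - 36/5*e1 e2 e5 e6 - 2/5*e1 e3 e4 e5


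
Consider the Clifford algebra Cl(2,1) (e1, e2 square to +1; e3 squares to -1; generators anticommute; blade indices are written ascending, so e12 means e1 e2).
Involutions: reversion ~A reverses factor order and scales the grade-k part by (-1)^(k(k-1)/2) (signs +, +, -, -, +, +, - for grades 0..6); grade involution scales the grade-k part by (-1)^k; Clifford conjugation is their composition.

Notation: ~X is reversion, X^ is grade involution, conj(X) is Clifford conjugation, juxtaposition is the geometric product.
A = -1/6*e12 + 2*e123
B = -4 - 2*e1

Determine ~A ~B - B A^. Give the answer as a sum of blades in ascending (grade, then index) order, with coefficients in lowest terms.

first term: 1/3*e2 - 2/3*e12 + 4*e23 + 8*e123
second term: 1/3*e2 + 2/3*e12 + 4*e23 + 8*e123
Answer: -4/3*e12


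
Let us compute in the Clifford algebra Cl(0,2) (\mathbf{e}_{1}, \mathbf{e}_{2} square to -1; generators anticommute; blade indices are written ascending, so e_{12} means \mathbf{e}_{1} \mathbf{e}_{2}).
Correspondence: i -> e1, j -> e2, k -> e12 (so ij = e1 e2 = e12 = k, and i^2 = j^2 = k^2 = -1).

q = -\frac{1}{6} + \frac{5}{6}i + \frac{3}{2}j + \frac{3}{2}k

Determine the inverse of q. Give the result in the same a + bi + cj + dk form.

In blades: q = -\frac{1}{6} + \frac{5}{6} e_{1} + \frac{3}{2} e_{2} + \frac{3}{2} e_{12}.
With qbar = -\frac{1}{6} - \frac{5}{6} e_{1} - \frac{3}{2} e_{2} - \frac{3}{2} e_{12} (scalar fixed, mapped units negated), q qbar = \frac{47}{9} (the sum of squared coefficients), so q^-1 = qbar / (\frac{47}{9}) = -\frac{3}{94} - \frac{15}{94} e_{1} - \frac{27}{94} e_{2} - \frac{27}{94} e_{12}; translating back:
Answer: -\frac{3}{94} - \frac{15}{94}i - \frac{27}{94}j - \frac{27}{94}k


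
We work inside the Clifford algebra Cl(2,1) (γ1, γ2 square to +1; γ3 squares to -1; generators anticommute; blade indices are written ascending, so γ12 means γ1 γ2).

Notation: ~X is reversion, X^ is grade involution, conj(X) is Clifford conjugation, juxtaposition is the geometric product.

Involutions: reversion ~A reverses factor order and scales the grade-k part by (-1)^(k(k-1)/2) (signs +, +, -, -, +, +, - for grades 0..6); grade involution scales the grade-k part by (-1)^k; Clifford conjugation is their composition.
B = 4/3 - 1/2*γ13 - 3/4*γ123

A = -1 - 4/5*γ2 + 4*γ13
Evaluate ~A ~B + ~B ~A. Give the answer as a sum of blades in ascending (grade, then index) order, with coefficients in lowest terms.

first term: -10/3 + 29/15*γ2 - 157/30*γ13 - 7/20*γ123
second term: -10/3 + 29/15*γ2 - 157/30*γ13 - 7/20*γ123
Answer: -20/3 + 58/15*γ2 - 157/15*γ13 - 7/10*γ123


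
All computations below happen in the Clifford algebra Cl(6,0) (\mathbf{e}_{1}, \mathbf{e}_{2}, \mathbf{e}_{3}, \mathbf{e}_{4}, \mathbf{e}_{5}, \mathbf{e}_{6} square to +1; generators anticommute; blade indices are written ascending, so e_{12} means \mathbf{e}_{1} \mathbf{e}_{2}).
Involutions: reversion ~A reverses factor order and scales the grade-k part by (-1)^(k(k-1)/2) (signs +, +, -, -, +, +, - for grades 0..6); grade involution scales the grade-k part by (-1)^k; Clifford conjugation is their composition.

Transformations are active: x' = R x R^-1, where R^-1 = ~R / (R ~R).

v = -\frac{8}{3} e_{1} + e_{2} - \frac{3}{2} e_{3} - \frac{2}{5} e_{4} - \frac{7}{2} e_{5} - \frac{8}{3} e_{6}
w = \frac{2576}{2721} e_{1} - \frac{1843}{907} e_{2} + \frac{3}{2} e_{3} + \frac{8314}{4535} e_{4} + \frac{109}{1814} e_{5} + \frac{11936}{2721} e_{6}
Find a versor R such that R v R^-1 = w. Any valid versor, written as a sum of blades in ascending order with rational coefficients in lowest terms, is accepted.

Since q(v) = q(w) = \frac{13447}{450}, the sum R = v + w = -\frac{1560}{907} e_{1} - \frac{936}{907} e_{2} + \frac{1300}{907} e_{4} - \frac{3120}{907} e_{5} + \frac{1560}{907} e_{6} does the job whenever invertible.
Answer: -\frac{1560}{907} e_{1} - \frac{936}{907} e_{2} + \frac{1300}{907} e_{4} - \frac{3120}{907} e_{5} + \frac{1560}{907} e_{6}


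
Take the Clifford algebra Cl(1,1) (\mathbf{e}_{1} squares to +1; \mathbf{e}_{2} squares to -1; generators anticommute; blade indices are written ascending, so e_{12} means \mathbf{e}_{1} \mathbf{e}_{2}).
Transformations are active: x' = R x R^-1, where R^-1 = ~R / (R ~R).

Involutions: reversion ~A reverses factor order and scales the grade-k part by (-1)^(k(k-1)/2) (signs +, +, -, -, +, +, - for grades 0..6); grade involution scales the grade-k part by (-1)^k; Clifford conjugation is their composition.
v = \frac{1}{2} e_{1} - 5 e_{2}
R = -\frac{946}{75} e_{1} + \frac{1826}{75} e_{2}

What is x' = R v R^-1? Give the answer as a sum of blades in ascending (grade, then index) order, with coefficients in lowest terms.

~R = -\frac{946}{75} e_{1} + \frac{1826}{75} e_{2}, and R ~R = -\frac{54208}{125}, so R^-1 = ~R / (-\frac{54208}{125}).
R v = \frac{8657}{75} + \frac{3817}{75} e_{12}
Answer: \frac{31321}{5040} e_{1} - \frac{40121}{5040} e_{2}


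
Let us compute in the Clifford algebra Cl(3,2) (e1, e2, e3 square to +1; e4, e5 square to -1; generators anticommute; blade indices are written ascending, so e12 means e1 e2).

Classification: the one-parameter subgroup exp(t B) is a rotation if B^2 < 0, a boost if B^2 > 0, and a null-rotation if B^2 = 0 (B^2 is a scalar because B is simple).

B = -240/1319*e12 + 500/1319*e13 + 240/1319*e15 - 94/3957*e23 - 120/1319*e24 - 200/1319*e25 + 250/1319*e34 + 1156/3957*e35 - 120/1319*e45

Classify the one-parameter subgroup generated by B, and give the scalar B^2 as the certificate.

B^2 term by term: the squares give (-240/1319)^2*(e12)^2 + (500/1319)^2*(e13)^2 + (240/1319)^2*(e15)^2 + (-94/3957)^2*(e23)^2 + (-120/1319)^2*(e24)^2 + (-200/1319)^2*(e25)^2 + (250/1319)^2*(e34)^2 + (1156/3957)^2*(e35)^2 + (-120/1319)^2*(e45)^2 = 57600/1739761*(-1) + 250000/1739761*(-1) + 57600/1739761*(+1) + 8836/15657849*(-1) + 14400/1739761*(+1) + 40000/1739761*(+1) + 62500/1739761*(+1) + 1336336/15657849*(+1) + 14400/1739761*(-1) = 0 (each basis 2-blade squares to minus the product of its generators' squares); cross terms between blades sharing an index anticommute and cancel; the commuting (index-disjoint) pairs give grade-4 terms 2*c*c'*(blade product), which cancel blade by blade — e1234: -120000/1739761 + 120000/1739761 = 0; e1235: -184960/1739761 + 200000/1739761 - 15040/1739761 = 0; e1245: 57600/1739761 - 57600/1739761 = 0; e1345: -120000/1739761 + 120000/1739761 = 0; e2345: 7520/1739761 + 92480/1739761 - 100000/1739761 = 0 — confirming B is simple. So B^2 = 0.
Answer: null-rotation, certificate B^2 = 0. No conjugation can change B^2 = 0; the sign gives the class.


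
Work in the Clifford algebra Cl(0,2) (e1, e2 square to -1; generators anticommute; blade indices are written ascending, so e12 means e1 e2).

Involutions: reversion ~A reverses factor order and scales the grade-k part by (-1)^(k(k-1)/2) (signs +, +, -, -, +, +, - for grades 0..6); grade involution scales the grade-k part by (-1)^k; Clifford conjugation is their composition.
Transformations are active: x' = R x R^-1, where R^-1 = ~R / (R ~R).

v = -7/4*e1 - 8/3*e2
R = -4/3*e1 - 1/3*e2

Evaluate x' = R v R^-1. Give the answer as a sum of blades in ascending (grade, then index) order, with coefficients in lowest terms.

~R = -4/3*e1 - 1/3*e2, and R ~R = -17/9, so R^-1 = ~R / (-17/9).
R v = -29/9 + 107/36*e12
Answer: -571/204*e1 + 26/17*e2


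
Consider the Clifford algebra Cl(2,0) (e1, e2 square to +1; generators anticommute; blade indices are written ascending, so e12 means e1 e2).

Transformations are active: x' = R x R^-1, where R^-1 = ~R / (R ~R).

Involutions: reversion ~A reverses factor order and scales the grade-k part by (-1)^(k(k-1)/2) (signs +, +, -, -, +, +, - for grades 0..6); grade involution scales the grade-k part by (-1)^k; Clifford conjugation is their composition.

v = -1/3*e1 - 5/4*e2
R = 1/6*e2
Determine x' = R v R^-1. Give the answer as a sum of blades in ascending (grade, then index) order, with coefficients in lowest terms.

~R = 1/6*e2, and R ~R = 1/36, so R^-1 = ~R / (1/36).
R v = -5/24 + 1/18*e12
Answer: 1/3*e1 - 5/4*e2


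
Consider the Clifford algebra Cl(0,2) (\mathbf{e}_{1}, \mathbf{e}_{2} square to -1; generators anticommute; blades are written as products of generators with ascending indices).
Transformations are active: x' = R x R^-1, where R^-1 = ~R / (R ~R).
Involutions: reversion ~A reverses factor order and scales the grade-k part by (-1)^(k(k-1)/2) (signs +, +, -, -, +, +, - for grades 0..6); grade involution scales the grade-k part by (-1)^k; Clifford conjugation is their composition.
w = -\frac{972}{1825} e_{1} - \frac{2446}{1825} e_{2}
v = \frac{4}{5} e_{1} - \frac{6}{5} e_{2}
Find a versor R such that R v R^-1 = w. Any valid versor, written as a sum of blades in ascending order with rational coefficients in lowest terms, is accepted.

Construction: equal norms (both -\frac{52}{25}) license R = v + w = \frac{488}{1825} e_{1} - \frac{4636}{1825} e_{2} — nothing changes along that direction, while (v - w)/2 changes sign, so v maps onto w.
Answer: \frac{488}{1825} e_{1} - \frac{4636}{1825} e_{2}


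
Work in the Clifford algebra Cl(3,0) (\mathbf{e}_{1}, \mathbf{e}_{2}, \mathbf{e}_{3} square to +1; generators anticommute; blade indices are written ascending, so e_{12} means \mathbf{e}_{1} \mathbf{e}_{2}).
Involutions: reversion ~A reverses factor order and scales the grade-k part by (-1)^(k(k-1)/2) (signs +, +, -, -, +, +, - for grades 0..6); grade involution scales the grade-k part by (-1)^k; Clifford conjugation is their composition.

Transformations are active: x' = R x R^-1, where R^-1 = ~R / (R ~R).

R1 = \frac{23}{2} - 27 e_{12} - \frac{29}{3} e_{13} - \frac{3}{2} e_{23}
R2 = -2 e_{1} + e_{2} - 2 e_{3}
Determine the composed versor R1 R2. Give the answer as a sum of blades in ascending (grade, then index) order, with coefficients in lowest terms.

Distribute over the terms of R2 (each basis-blade product reordered to ascending indices, repeated generators contracted through their squares):
R1 (-2 e_{1}) = -23 e_{1} - 54 e_{2} - \frac{58}{3} e_{3} + 3 e_{123}
R1 (e_{2}) = -27 e_{1} + \frac{23}{2} e_{2} + \frac{3}{2} e_{3} + \frac{29}{3} e_{123}
R1 (-2 e_{3}) = \frac{58}{3} e_{1} + 3 e_{2} - 23 e_{3} + 54 e_{123}
Summing the partial products and collecting blades:
Answer: -\frac{92}{3} e_{1} - \frac{79}{2} e_{2} - \frac{245}{6} e_{3} + \frac{200}{3} e_{123}


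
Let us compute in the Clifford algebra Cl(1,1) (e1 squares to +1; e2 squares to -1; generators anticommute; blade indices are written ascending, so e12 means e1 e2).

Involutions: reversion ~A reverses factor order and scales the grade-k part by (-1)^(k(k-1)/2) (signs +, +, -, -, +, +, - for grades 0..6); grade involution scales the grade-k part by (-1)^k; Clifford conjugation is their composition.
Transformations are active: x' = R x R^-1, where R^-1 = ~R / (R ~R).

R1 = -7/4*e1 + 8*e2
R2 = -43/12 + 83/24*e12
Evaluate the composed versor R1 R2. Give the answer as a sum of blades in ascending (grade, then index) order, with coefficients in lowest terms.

Distribute over the terms of R1 (each basis-blade product reordered to ascending indices, repeated generators contracted through their squares):
(-7/4*e1) R2 = 301/48*e1 - 581/96*e2
(8*e2) R2 = 83/3*e1 - 86/3*e2
Summing the partial products and collecting blades:
Answer: 543/16*e1 - 1111/32*e2


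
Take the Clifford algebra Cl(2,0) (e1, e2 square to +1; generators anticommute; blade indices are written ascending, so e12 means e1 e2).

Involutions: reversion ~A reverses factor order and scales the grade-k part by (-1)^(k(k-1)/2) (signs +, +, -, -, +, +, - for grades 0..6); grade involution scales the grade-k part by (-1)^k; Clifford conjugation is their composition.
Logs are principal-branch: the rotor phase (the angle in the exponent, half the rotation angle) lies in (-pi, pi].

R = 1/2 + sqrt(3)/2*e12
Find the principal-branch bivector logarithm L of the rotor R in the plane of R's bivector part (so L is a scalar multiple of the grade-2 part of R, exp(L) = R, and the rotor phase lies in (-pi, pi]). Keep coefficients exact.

The scalar part of R is 1/2, which fixes the principal-branch rotor phase; the unit plane is then the bivector part divided by the sine of that phase, and L is that plane scaled by the phase.
Concretely: cos(phase) = 1/2 gives phase = ±pi/3, and since phase/sin(phase) is even the sign is immaterial: L = (phase/sin(phase)) * <R>_2 = (2*sqrt(3)*pi/9) * <R>_2.
Answer: pi/3*e12


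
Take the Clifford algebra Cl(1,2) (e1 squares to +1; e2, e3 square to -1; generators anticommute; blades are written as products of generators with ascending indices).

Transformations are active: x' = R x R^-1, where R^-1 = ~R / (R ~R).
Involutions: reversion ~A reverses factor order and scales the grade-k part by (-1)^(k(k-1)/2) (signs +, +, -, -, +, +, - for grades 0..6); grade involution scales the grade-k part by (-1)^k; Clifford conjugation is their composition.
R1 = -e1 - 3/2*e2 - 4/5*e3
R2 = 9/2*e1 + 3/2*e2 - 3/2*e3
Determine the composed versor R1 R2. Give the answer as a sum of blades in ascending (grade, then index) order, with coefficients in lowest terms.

Distribute over the terms of R1 (each basis-blade product reordered to ascending indices, repeated generators contracted through their squares):
(-e1) R2 = -9/2 - 3/2*e1 e2 + 3/2*e1 e3
(-3/2*e2) R2 = 9/4 + 27/4*e1 e2 + 9/4*e2 e3
(-4/5*e3) R2 = -6/5 + 18/5*e1 e3 + 6/5*e2 e3
Summing the partial products and collecting blades:
Answer: -69/20 + 21/4*e1 e2 + 51/10*e1 e3 + 69/20*e2 e3


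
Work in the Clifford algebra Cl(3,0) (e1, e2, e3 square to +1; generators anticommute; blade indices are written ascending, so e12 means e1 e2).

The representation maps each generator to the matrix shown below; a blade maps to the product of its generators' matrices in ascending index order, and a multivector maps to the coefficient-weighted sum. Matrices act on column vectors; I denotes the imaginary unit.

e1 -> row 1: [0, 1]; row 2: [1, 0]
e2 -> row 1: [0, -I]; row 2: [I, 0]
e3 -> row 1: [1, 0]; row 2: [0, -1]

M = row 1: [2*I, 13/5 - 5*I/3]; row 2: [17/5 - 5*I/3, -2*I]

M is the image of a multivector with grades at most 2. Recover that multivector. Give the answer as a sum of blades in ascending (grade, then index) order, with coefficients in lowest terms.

Method: 1, rho(e1), rho(e2), rho(e3) form a trace-orthogonal basis of the 2x2 complex matrices (tr(X Y) = 2 if X = Y, else 0), so M = m0*1 + m1*rho(e1) + m2*rho(e2) + m3*rho(e3) with m0 = tr(M)/2 = 0, m1 = tr(M rho(e1))/2 = 3 - 5*I/3, m2 = tr(M rho(e2))/2 = -2*I/5, m3 = tr(M rho(e3))/2 = 2*I.
Multiplying table entries, the bivector images are rho(e12) = I*rho(e3), rho(e13) = -I*rho(e2), rho(e23) = I*rho(e1); with real blade coefficients the real parts of m0..m3 are the coefficients of 1, e1, e2, e3 and the imaginary parts give the bivectors (e23: Im m1, e13: -Im m2, e12: Im m3).
Answer: 3*e1 + 2*e12 + 2/5*e13 - 5/3*e23


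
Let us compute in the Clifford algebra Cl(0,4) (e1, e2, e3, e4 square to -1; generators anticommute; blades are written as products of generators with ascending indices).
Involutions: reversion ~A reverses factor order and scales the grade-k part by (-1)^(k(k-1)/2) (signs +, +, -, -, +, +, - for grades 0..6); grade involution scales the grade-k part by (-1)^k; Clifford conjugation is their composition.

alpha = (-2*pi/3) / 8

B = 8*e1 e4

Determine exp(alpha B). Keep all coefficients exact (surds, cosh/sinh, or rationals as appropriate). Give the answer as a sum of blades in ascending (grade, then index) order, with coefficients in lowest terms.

B^2 = (8)^2*(e1 e4)^2 = 64*(-1) = -64 (a basis 2-blade squares to minus the product of its generators' squares).
B^2 = -64 — circular case — the even/odd split gives cos and sin: l = 8, alpha*l = -2*pi/3, so exp(alpha B) = cos(-2*pi/3) + (sin(-2*pi/3)/8)*B = -1/2 + (-sqrt(3)/16)*B.
Answer: -1/2 - sqrt(3)/2*e1 e4
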